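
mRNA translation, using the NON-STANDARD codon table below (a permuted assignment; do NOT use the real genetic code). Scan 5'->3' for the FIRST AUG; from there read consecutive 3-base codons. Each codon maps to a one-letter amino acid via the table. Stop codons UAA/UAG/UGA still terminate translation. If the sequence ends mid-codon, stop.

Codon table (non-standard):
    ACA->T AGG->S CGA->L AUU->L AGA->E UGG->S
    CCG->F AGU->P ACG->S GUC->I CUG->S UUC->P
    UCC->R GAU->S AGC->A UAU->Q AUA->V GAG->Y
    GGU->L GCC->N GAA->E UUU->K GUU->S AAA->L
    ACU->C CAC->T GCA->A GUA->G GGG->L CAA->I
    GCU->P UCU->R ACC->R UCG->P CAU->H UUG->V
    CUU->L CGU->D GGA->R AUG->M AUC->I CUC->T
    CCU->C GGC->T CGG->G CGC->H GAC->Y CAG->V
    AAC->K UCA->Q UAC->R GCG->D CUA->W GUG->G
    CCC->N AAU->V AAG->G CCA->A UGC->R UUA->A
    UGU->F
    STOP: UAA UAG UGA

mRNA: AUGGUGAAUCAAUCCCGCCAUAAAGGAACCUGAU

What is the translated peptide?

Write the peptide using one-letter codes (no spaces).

start AUG at pos 0
pos 0: AUG -> M; peptide=M
pos 3: GUG -> G; peptide=MG
pos 6: AAU -> V; peptide=MGV
pos 9: CAA -> I; peptide=MGVI
pos 12: UCC -> R; peptide=MGVIR
pos 15: CGC -> H; peptide=MGVIRH
pos 18: CAU -> H; peptide=MGVIRHH
pos 21: AAA -> L; peptide=MGVIRHHL
pos 24: GGA -> R; peptide=MGVIRHHLR
pos 27: ACC -> R; peptide=MGVIRHHLRR
pos 30: UGA -> STOP

Answer: MGVIRHHLRR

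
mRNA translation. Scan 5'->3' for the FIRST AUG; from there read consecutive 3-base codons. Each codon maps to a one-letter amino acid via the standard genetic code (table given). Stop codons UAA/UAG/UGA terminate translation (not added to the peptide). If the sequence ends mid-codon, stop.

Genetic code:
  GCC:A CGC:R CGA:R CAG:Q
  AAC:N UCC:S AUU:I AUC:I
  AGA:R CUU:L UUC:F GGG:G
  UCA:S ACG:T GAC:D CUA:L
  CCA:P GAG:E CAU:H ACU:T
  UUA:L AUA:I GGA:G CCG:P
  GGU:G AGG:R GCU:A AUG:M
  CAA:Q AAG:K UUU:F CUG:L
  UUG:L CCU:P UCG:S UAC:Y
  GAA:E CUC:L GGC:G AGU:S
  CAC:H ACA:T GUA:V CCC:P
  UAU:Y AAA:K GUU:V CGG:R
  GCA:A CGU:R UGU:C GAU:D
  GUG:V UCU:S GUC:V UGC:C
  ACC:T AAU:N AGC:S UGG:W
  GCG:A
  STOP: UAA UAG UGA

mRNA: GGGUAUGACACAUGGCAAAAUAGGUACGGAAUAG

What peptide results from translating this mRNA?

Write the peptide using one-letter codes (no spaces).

start AUG at pos 4
pos 4: AUG -> M; peptide=M
pos 7: ACA -> T; peptide=MT
pos 10: CAU -> H; peptide=MTH
pos 13: GGC -> G; peptide=MTHG
pos 16: AAA -> K; peptide=MTHGK
pos 19: AUA -> I; peptide=MTHGKI
pos 22: GGU -> G; peptide=MTHGKIG
pos 25: ACG -> T; peptide=MTHGKIGT
pos 28: GAA -> E; peptide=MTHGKIGTE
pos 31: UAG -> STOP

Answer: MTHGKIGTE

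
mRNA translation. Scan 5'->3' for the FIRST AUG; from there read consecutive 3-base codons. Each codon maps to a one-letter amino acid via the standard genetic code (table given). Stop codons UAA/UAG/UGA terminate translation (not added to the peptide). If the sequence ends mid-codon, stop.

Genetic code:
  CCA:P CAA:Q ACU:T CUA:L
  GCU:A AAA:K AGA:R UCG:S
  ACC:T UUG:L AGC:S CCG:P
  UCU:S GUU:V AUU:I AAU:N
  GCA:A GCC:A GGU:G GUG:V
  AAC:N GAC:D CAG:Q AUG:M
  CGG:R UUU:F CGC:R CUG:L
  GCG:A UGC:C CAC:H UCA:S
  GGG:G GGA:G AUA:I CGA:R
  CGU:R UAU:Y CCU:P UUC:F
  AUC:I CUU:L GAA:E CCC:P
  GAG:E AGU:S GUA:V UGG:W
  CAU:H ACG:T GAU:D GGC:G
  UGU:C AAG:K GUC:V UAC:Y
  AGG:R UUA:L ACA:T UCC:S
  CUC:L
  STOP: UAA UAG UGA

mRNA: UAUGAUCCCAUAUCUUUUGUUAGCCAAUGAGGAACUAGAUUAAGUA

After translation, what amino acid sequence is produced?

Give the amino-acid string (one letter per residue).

start AUG at pos 1
pos 1: AUG -> M; peptide=M
pos 4: AUC -> I; peptide=MI
pos 7: CCA -> P; peptide=MIP
pos 10: UAU -> Y; peptide=MIPY
pos 13: CUU -> L; peptide=MIPYL
pos 16: UUG -> L; peptide=MIPYLL
pos 19: UUA -> L; peptide=MIPYLLL
pos 22: GCC -> A; peptide=MIPYLLLA
pos 25: AAU -> N; peptide=MIPYLLLAN
pos 28: GAG -> E; peptide=MIPYLLLANE
pos 31: GAA -> E; peptide=MIPYLLLANEE
pos 34: CUA -> L; peptide=MIPYLLLANEEL
pos 37: GAU -> D; peptide=MIPYLLLANEELD
pos 40: UAA -> STOP

Answer: MIPYLLLANEELD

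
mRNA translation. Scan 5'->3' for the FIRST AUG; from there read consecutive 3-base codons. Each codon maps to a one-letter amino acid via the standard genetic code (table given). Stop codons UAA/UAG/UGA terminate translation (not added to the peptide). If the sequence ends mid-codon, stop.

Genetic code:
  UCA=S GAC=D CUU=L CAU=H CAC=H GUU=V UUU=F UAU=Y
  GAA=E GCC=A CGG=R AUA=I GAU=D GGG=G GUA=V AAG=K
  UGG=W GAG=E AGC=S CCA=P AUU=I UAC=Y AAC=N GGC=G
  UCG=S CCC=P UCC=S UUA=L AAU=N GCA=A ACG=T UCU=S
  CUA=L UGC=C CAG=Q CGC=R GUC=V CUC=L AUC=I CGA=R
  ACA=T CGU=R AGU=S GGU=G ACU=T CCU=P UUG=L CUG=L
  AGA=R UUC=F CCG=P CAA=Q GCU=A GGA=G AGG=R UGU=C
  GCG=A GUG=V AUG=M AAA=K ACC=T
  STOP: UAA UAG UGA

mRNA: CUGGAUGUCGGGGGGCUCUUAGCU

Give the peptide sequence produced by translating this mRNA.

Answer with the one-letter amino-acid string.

Answer: MSGGS

Derivation:
start AUG at pos 4
pos 4: AUG -> M; peptide=M
pos 7: UCG -> S; peptide=MS
pos 10: GGG -> G; peptide=MSG
pos 13: GGC -> G; peptide=MSGG
pos 16: UCU -> S; peptide=MSGGS
pos 19: UAG -> STOP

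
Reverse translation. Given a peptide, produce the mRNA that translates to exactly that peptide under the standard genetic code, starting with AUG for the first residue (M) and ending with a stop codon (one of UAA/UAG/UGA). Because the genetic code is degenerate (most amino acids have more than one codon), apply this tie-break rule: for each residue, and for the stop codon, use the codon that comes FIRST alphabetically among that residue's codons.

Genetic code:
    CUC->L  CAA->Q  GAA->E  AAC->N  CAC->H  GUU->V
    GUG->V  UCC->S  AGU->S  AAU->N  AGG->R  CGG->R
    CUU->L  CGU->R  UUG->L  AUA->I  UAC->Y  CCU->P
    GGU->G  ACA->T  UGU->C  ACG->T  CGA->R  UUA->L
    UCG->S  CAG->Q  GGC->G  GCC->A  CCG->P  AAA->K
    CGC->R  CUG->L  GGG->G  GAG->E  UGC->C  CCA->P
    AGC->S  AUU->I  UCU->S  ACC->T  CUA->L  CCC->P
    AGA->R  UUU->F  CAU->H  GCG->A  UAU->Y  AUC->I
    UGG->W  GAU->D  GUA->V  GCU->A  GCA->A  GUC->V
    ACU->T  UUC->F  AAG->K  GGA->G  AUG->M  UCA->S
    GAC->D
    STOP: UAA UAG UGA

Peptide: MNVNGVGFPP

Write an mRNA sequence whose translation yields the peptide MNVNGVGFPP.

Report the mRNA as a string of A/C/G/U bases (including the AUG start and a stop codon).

Answer: mRNA: AUGAACGUAAACGGAGUAGGAUUCCCACCAUAA

Derivation:
residue 1: M -> AUG (start codon)
residue 2: N codons sorted = AAC,AAU -> pick first = AAC
residue 3: V codons sorted = GUA,GUC,GUG,GUU -> pick first = GUA
residue 4: N codons sorted = AAC,AAU -> pick first = AAC
residue 5: G codons sorted = GGA,GGC,GGG,GGU -> pick first = GGA
residue 6: V codons sorted = GUA,GUC,GUG,GUU -> pick first = GUA
residue 7: G codons sorted = GGA,GGC,GGG,GGU -> pick first = GGA
residue 8: F codons sorted = UUC,UUU -> pick first = UUC
residue 9: P codons sorted = CCA,CCC,CCG,CCU -> pick first = CCA
residue 10: P codons sorted = CCA,CCC,CCG,CCU -> pick first = CCA
terminator: stop codons sorted = UAA,UAG,UGA -> pick first = UAA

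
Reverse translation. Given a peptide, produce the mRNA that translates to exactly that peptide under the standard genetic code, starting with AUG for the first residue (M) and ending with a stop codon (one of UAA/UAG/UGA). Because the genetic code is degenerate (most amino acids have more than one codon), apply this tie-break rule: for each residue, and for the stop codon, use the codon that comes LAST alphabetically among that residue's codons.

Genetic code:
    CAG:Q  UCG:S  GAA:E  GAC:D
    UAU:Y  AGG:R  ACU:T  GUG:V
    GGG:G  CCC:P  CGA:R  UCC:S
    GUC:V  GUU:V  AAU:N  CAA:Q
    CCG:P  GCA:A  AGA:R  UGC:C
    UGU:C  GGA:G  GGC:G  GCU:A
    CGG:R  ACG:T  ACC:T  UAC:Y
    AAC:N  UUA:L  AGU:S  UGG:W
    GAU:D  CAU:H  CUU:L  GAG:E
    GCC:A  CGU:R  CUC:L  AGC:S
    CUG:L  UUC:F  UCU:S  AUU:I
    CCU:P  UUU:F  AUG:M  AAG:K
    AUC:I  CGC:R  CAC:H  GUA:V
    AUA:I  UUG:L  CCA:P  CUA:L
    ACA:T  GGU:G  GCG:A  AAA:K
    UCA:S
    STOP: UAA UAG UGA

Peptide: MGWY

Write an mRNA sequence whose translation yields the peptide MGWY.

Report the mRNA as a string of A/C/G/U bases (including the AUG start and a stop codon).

Answer: mRNA: AUGGGUUGGUAUUGA

Derivation:
residue 1: M -> AUG (start codon)
residue 2: G codons sorted = GGA,GGC,GGG,GGU -> pick last = GGU
residue 3: W -> UGG (only codon)
residue 4: Y codons sorted = UAC,UAU -> pick last = UAU
terminator: stop codons sorted = UAA,UAG,UGA -> pick last = UGA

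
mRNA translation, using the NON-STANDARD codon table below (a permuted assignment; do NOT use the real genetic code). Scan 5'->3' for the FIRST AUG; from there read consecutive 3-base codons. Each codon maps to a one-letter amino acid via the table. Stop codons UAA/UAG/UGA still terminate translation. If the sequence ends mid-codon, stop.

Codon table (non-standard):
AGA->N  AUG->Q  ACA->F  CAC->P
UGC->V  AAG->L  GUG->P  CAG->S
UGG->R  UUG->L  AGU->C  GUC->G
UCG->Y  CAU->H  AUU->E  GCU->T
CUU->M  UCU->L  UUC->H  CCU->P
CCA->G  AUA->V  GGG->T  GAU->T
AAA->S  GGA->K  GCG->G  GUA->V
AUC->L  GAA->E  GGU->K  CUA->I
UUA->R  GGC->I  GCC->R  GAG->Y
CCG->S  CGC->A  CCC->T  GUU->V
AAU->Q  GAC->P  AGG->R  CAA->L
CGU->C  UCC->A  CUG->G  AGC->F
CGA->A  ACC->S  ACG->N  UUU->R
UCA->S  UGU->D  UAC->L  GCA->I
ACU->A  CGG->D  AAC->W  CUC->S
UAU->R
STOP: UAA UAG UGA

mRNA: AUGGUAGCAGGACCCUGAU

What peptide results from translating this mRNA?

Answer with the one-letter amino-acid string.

start AUG at pos 0
pos 0: AUG -> Q; peptide=Q
pos 3: GUA -> V; peptide=QV
pos 6: GCA -> I; peptide=QVI
pos 9: GGA -> K; peptide=QVIK
pos 12: CCC -> T; peptide=QVIKT
pos 15: UGA -> STOP

Answer: QVIKT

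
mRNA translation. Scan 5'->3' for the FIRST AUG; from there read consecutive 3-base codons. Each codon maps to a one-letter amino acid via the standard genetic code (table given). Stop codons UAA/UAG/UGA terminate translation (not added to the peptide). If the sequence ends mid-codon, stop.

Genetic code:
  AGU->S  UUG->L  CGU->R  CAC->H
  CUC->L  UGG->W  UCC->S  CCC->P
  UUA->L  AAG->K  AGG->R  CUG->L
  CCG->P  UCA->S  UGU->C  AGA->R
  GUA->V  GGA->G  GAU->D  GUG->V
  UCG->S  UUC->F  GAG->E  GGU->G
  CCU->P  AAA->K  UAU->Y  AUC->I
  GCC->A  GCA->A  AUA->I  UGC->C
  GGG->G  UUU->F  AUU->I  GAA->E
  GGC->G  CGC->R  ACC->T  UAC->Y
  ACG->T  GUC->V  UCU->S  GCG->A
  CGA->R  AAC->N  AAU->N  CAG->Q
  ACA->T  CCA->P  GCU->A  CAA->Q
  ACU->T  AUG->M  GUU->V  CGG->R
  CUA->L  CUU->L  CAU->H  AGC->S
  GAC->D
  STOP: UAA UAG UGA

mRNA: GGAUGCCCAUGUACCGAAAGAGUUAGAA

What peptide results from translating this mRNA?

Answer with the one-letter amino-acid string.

start AUG at pos 2
pos 2: AUG -> M; peptide=M
pos 5: CCC -> P; peptide=MP
pos 8: AUG -> M; peptide=MPM
pos 11: UAC -> Y; peptide=MPMY
pos 14: CGA -> R; peptide=MPMYR
pos 17: AAG -> K; peptide=MPMYRK
pos 20: AGU -> S; peptide=MPMYRKS
pos 23: UAG -> STOP

Answer: MPMYRKS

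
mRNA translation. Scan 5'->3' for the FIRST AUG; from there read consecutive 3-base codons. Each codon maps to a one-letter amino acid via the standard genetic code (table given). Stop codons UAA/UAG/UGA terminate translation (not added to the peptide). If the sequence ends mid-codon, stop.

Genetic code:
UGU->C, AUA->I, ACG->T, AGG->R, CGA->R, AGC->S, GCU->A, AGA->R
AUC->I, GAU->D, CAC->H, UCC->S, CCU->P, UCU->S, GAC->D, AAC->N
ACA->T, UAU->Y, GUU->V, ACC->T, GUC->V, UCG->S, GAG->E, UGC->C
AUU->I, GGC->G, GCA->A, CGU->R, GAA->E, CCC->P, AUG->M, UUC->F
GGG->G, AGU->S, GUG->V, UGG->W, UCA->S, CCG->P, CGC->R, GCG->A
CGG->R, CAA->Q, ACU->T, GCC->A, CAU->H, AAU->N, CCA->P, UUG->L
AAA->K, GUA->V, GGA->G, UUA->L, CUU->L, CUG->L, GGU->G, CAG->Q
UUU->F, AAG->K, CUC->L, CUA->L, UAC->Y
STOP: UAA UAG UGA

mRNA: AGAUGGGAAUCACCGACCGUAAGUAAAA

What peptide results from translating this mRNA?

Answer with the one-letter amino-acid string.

start AUG at pos 2
pos 2: AUG -> M; peptide=M
pos 5: GGA -> G; peptide=MG
pos 8: AUC -> I; peptide=MGI
pos 11: ACC -> T; peptide=MGIT
pos 14: GAC -> D; peptide=MGITD
pos 17: CGU -> R; peptide=MGITDR
pos 20: AAG -> K; peptide=MGITDRK
pos 23: UAA -> STOP

Answer: MGITDRK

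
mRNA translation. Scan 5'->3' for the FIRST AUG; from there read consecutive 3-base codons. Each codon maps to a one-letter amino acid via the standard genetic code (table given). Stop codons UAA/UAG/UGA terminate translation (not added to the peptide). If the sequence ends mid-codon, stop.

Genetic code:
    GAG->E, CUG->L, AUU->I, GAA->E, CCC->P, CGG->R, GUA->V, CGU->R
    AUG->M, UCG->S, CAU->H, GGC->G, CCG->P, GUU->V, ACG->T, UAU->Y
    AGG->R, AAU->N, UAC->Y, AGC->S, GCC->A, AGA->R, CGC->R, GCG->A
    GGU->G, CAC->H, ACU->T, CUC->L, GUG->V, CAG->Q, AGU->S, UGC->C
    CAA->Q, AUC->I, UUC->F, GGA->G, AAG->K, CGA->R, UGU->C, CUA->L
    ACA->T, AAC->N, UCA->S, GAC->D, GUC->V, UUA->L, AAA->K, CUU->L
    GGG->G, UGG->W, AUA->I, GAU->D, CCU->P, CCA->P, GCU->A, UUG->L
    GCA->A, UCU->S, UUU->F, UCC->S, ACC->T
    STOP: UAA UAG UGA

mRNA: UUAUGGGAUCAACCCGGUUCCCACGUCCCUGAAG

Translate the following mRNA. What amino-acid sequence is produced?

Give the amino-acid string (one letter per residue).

start AUG at pos 2
pos 2: AUG -> M; peptide=M
pos 5: GGA -> G; peptide=MG
pos 8: UCA -> S; peptide=MGS
pos 11: ACC -> T; peptide=MGST
pos 14: CGG -> R; peptide=MGSTR
pos 17: UUC -> F; peptide=MGSTRF
pos 20: CCA -> P; peptide=MGSTRFP
pos 23: CGU -> R; peptide=MGSTRFPR
pos 26: CCC -> P; peptide=MGSTRFPRP
pos 29: UGA -> STOP

Answer: MGSTRFPRP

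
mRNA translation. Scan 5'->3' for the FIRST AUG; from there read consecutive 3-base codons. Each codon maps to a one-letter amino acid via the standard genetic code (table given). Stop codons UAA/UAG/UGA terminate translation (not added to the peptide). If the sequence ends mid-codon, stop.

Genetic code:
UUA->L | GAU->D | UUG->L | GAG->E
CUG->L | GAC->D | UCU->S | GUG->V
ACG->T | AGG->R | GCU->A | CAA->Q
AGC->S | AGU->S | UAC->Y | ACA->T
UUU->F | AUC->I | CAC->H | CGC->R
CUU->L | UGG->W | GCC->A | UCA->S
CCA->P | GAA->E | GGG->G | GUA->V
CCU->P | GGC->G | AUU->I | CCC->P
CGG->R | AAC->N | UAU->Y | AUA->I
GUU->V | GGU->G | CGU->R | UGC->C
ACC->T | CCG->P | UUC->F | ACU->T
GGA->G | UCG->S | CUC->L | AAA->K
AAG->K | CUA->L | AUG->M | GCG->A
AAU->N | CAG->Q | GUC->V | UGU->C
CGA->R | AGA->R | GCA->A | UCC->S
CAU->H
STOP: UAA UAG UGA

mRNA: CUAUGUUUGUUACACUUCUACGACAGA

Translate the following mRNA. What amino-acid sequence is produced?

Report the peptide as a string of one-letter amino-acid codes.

Answer: MFVTLLRQ

Derivation:
start AUG at pos 2
pos 2: AUG -> M; peptide=M
pos 5: UUU -> F; peptide=MF
pos 8: GUU -> V; peptide=MFV
pos 11: ACA -> T; peptide=MFVT
pos 14: CUU -> L; peptide=MFVTL
pos 17: CUA -> L; peptide=MFVTLL
pos 20: CGA -> R; peptide=MFVTLLR
pos 23: CAG -> Q; peptide=MFVTLLRQ
pos 26: only 1 nt remain (<3), stop (end of mRNA)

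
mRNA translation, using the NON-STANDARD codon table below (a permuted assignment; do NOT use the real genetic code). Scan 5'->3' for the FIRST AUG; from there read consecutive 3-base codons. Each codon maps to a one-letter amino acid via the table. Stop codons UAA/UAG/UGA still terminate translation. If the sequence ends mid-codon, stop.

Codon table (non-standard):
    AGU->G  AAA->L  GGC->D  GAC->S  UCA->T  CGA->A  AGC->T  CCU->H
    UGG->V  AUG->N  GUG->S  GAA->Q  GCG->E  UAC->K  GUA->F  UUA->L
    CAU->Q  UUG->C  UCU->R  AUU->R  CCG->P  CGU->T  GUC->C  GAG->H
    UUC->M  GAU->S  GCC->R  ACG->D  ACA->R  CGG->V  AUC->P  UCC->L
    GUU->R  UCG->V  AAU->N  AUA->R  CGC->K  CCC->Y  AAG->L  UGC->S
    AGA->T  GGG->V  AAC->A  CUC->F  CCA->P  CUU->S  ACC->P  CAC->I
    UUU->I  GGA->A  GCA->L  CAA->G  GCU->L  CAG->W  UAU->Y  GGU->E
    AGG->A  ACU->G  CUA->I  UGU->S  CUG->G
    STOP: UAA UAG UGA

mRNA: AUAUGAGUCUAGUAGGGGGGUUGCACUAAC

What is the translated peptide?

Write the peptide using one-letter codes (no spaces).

start AUG at pos 2
pos 2: AUG -> N; peptide=N
pos 5: AGU -> G; peptide=NG
pos 8: CUA -> I; peptide=NGI
pos 11: GUA -> F; peptide=NGIF
pos 14: GGG -> V; peptide=NGIFV
pos 17: GGG -> V; peptide=NGIFVV
pos 20: UUG -> C; peptide=NGIFVVC
pos 23: CAC -> I; peptide=NGIFVVCI
pos 26: UAA -> STOP

Answer: NGIFVVCI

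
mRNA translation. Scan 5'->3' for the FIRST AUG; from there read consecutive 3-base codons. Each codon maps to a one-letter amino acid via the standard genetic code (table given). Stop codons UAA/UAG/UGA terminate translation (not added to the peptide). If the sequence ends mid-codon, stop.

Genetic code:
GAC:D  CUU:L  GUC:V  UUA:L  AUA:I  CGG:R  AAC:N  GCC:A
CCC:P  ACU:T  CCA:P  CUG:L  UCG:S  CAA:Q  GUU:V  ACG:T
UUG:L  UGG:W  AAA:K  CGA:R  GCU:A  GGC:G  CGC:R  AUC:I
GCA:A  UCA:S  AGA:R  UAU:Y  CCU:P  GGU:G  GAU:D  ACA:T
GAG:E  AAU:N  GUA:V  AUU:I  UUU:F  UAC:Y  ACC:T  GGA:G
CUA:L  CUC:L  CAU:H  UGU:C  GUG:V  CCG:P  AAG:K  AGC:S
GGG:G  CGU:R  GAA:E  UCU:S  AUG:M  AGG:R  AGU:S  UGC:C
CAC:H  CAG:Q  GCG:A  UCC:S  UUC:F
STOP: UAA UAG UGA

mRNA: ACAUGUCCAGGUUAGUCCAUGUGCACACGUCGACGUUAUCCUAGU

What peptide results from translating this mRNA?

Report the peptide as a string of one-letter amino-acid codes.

Answer: MSRLVHVHTSTLS

Derivation:
start AUG at pos 2
pos 2: AUG -> M; peptide=M
pos 5: UCC -> S; peptide=MS
pos 8: AGG -> R; peptide=MSR
pos 11: UUA -> L; peptide=MSRL
pos 14: GUC -> V; peptide=MSRLV
pos 17: CAU -> H; peptide=MSRLVH
pos 20: GUG -> V; peptide=MSRLVHV
pos 23: CAC -> H; peptide=MSRLVHVH
pos 26: ACG -> T; peptide=MSRLVHVHT
pos 29: UCG -> S; peptide=MSRLVHVHTS
pos 32: ACG -> T; peptide=MSRLVHVHTST
pos 35: UUA -> L; peptide=MSRLVHVHTSTL
pos 38: UCC -> S; peptide=MSRLVHVHTSTLS
pos 41: UAG -> STOP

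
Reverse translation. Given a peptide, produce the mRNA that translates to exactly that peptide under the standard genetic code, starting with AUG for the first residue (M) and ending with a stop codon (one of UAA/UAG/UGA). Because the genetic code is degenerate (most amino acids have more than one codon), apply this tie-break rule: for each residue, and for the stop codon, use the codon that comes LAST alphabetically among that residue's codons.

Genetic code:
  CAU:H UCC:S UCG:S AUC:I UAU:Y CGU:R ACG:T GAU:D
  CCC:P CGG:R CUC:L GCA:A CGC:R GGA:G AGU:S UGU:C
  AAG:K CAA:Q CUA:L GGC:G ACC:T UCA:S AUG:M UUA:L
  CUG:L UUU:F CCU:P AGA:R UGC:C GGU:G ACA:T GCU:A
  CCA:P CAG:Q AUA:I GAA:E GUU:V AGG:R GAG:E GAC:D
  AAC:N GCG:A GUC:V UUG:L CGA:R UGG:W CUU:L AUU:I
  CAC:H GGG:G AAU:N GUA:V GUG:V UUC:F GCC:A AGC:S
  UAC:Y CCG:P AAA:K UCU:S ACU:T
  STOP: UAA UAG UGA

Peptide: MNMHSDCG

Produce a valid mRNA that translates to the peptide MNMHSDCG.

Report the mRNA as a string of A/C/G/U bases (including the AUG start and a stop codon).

residue 1: M -> AUG (start codon)
residue 2: N codons sorted = AAC,AAU -> pick last = AAU
residue 3: M -> AUG (only codon)
residue 4: H codons sorted = CAC,CAU -> pick last = CAU
residue 5: S codons sorted = AGC,AGU,UCA,UCC,UCG,UCU -> pick last = UCU
residue 6: D codons sorted = GAC,GAU -> pick last = GAU
residue 7: C codons sorted = UGC,UGU -> pick last = UGU
residue 8: G codons sorted = GGA,GGC,GGG,GGU -> pick last = GGU
terminator: stop codons sorted = UAA,UAG,UGA -> pick last = UGA

Answer: mRNA: AUGAAUAUGCAUUCUGAUUGUGGUUGA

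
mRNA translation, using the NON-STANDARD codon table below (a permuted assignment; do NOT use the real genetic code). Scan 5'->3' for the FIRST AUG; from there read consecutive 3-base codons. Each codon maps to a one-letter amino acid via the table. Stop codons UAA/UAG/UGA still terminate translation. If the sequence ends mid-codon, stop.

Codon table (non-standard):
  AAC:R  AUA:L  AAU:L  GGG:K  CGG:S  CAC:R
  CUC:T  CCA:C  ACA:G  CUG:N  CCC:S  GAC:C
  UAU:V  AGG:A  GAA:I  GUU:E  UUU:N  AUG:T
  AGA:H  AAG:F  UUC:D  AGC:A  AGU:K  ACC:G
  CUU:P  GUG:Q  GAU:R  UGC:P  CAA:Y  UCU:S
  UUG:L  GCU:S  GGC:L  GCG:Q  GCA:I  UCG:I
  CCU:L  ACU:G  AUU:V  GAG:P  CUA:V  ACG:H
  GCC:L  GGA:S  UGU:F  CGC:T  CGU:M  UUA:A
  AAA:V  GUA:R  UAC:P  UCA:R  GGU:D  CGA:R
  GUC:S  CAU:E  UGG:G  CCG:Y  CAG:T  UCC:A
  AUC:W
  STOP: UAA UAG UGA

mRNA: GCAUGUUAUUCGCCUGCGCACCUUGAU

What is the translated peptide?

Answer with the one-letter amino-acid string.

Answer: TADLPIL

Derivation:
start AUG at pos 2
pos 2: AUG -> T; peptide=T
pos 5: UUA -> A; peptide=TA
pos 8: UUC -> D; peptide=TAD
pos 11: GCC -> L; peptide=TADL
pos 14: UGC -> P; peptide=TADLP
pos 17: GCA -> I; peptide=TADLPI
pos 20: CCU -> L; peptide=TADLPIL
pos 23: UGA -> STOP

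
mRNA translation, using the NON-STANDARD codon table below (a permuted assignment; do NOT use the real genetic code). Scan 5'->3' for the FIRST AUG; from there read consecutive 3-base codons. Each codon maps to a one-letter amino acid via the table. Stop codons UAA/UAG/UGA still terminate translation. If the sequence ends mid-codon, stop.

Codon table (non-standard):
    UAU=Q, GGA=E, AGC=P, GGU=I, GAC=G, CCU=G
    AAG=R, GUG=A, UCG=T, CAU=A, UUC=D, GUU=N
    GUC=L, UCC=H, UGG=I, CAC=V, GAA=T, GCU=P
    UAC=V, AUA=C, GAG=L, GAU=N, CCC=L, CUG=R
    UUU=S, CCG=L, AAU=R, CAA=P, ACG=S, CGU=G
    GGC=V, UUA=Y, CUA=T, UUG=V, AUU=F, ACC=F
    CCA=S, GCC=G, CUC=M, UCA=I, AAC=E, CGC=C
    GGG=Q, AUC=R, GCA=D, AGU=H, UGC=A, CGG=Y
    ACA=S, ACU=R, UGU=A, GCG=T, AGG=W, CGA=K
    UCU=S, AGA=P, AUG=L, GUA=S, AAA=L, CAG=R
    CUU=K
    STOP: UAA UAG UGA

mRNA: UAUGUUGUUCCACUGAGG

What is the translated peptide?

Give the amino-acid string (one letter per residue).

Answer: LVDV

Derivation:
start AUG at pos 1
pos 1: AUG -> L; peptide=L
pos 4: UUG -> V; peptide=LV
pos 7: UUC -> D; peptide=LVD
pos 10: CAC -> V; peptide=LVDV
pos 13: UGA -> STOP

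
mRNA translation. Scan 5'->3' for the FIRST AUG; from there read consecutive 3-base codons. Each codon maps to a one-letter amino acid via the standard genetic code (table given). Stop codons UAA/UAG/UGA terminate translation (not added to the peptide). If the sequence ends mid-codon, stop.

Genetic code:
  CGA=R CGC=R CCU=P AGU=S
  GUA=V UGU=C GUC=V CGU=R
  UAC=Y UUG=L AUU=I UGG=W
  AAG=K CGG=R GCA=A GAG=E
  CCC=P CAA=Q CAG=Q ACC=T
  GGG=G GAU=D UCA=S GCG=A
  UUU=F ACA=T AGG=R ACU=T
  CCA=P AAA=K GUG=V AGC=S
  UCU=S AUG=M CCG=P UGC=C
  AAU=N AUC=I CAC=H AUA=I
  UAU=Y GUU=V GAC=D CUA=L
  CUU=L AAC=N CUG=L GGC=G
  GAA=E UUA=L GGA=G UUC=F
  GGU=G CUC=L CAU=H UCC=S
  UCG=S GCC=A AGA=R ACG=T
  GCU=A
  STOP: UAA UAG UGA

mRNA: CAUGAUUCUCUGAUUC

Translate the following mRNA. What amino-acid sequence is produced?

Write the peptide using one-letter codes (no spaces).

start AUG at pos 1
pos 1: AUG -> M; peptide=M
pos 4: AUU -> I; peptide=MI
pos 7: CUC -> L; peptide=MIL
pos 10: UGA -> STOP

Answer: MIL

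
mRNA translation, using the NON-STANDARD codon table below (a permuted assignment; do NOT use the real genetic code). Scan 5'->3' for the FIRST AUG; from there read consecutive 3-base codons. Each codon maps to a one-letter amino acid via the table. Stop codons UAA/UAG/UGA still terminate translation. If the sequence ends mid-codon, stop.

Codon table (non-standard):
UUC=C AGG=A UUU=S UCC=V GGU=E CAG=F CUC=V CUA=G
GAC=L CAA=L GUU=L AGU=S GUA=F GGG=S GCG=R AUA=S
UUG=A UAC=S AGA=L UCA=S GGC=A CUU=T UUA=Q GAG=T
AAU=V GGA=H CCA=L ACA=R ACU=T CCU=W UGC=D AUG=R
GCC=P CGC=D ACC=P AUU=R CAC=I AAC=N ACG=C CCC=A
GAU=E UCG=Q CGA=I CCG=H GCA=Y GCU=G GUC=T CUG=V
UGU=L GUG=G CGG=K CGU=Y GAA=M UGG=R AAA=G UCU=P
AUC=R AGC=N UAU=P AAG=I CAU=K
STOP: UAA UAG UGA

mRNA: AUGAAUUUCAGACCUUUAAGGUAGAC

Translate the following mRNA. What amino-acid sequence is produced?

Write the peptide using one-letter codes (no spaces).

start AUG at pos 0
pos 0: AUG -> R; peptide=R
pos 3: AAU -> V; peptide=RV
pos 6: UUC -> C; peptide=RVC
pos 9: AGA -> L; peptide=RVCL
pos 12: CCU -> W; peptide=RVCLW
pos 15: UUA -> Q; peptide=RVCLWQ
pos 18: AGG -> A; peptide=RVCLWQA
pos 21: UAG -> STOP

Answer: RVCLWQA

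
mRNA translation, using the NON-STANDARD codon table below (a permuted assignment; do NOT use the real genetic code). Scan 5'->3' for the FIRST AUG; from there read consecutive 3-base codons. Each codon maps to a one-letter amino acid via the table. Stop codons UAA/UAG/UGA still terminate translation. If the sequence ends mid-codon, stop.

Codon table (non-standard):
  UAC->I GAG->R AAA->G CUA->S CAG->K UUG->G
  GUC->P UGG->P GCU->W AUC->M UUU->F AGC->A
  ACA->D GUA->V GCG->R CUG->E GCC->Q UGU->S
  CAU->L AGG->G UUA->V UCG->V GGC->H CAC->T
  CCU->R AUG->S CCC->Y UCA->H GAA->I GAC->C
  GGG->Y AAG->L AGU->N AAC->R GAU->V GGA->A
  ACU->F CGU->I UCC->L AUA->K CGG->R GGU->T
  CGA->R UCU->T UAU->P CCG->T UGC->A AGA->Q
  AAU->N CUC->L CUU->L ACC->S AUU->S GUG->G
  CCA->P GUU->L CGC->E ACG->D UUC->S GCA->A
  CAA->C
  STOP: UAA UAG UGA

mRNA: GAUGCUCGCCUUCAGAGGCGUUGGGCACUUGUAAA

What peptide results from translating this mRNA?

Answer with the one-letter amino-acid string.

start AUG at pos 1
pos 1: AUG -> S; peptide=S
pos 4: CUC -> L; peptide=SL
pos 7: GCC -> Q; peptide=SLQ
pos 10: UUC -> S; peptide=SLQS
pos 13: AGA -> Q; peptide=SLQSQ
pos 16: GGC -> H; peptide=SLQSQH
pos 19: GUU -> L; peptide=SLQSQHL
pos 22: GGG -> Y; peptide=SLQSQHLY
pos 25: CAC -> T; peptide=SLQSQHLYT
pos 28: UUG -> G; peptide=SLQSQHLYTG
pos 31: UAA -> STOP

Answer: SLQSQHLYTG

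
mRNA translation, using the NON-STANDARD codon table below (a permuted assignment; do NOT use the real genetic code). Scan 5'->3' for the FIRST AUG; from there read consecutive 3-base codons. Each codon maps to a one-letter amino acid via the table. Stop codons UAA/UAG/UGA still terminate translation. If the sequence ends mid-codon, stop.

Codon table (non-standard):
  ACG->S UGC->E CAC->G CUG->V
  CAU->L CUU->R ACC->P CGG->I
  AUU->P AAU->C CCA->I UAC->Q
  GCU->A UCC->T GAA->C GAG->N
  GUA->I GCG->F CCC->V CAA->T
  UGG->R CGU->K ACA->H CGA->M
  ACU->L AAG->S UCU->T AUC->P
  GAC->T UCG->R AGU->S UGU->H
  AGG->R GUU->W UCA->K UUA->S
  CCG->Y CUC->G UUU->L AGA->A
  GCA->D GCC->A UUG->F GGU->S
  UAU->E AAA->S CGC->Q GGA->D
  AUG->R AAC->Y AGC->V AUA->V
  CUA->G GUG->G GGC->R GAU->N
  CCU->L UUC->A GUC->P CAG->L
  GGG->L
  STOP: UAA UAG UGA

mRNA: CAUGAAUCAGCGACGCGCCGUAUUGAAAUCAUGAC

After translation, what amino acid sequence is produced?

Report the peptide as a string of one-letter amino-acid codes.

Answer: RCLMQAIFSK

Derivation:
start AUG at pos 1
pos 1: AUG -> R; peptide=R
pos 4: AAU -> C; peptide=RC
pos 7: CAG -> L; peptide=RCL
pos 10: CGA -> M; peptide=RCLM
pos 13: CGC -> Q; peptide=RCLMQ
pos 16: GCC -> A; peptide=RCLMQA
pos 19: GUA -> I; peptide=RCLMQAI
pos 22: UUG -> F; peptide=RCLMQAIF
pos 25: AAA -> S; peptide=RCLMQAIFS
pos 28: UCA -> K; peptide=RCLMQAIFSK
pos 31: UGA -> STOP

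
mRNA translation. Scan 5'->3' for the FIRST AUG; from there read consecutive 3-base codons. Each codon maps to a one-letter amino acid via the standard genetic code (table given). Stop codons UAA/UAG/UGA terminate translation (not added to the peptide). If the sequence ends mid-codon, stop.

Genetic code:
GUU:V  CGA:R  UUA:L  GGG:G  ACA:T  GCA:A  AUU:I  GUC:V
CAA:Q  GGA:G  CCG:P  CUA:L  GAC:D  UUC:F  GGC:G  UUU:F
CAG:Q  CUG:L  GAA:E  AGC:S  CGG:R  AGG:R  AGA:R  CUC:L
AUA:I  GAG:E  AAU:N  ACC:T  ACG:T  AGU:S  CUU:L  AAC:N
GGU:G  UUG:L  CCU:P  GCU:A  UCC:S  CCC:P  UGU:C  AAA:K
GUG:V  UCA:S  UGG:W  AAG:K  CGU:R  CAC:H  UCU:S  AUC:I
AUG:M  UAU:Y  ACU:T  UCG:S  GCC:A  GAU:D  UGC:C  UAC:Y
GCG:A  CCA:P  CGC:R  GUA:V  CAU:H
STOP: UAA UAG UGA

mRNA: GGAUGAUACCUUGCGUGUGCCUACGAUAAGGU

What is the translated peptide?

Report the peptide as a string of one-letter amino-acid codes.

start AUG at pos 2
pos 2: AUG -> M; peptide=M
pos 5: AUA -> I; peptide=MI
pos 8: CCU -> P; peptide=MIP
pos 11: UGC -> C; peptide=MIPC
pos 14: GUG -> V; peptide=MIPCV
pos 17: UGC -> C; peptide=MIPCVC
pos 20: CUA -> L; peptide=MIPCVCL
pos 23: CGA -> R; peptide=MIPCVCLR
pos 26: UAA -> STOP

Answer: MIPCVCLR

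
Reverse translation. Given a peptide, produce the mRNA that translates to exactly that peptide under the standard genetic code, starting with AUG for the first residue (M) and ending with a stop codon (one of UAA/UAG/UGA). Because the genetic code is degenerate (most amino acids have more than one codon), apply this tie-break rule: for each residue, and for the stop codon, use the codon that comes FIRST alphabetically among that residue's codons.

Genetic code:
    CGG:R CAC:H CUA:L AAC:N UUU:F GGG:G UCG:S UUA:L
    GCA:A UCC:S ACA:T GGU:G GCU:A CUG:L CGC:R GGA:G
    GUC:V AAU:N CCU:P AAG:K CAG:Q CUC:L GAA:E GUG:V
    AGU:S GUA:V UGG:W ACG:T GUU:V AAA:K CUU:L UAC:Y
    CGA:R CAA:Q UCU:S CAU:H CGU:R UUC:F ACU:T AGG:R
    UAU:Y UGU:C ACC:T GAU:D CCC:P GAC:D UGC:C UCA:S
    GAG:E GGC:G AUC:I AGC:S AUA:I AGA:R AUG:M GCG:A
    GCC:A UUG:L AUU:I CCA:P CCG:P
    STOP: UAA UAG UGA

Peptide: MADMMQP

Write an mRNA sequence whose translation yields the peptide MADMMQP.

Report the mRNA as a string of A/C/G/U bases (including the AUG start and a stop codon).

residue 1: M -> AUG (start codon)
residue 2: A codons sorted = GCA,GCC,GCG,GCU -> pick first = GCA
residue 3: D codons sorted = GAC,GAU -> pick first = GAC
residue 4: M -> AUG (only codon)
residue 5: M -> AUG (only codon)
residue 6: Q codons sorted = CAA,CAG -> pick first = CAA
residue 7: P codons sorted = CCA,CCC,CCG,CCU -> pick first = CCA
terminator: stop codons sorted = UAA,UAG,UGA -> pick first = UAA

Answer: mRNA: AUGGCAGACAUGAUGCAACCAUAA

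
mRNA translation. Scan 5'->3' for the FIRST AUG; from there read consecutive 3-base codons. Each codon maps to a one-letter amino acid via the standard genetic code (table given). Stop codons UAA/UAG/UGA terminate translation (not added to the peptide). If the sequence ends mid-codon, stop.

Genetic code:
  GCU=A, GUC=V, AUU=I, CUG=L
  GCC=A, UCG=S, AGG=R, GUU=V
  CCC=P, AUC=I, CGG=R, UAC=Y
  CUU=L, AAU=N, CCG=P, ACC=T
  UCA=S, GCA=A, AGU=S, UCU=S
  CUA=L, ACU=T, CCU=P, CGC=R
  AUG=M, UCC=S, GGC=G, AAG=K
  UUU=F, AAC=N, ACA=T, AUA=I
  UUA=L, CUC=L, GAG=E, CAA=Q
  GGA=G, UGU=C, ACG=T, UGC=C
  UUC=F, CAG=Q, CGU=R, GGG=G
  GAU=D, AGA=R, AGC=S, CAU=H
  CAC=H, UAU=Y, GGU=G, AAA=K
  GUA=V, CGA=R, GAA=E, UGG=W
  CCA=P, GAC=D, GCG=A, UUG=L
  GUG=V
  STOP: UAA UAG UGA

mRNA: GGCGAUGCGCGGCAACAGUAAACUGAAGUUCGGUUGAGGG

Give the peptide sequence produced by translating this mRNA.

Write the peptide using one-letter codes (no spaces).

Answer: MRGNSKLKFG

Derivation:
start AUG at pos 4
pos 4: AUG -> M; peptide=M
pos 7: CGC -> R; peptide=MR
pos 10: GGC -> G; peptide=MRG
pos 13: AAC -> N; peptide=MRGN
pos 16: AGU -> S; peptide=MRGNS
pos 19: AAA -> K; peptide=MRGNSK
pos 22: CUG -> L; peptide=MRGNSKL
pos 25: AAG -> K; peptide=MRGNSKLK
pos 28: UUC -> F; peptide=MRGNSKLKF
pos 31: GGU -> G; peptide=MRGNSKLKFG
pos 34: UGA -> STOP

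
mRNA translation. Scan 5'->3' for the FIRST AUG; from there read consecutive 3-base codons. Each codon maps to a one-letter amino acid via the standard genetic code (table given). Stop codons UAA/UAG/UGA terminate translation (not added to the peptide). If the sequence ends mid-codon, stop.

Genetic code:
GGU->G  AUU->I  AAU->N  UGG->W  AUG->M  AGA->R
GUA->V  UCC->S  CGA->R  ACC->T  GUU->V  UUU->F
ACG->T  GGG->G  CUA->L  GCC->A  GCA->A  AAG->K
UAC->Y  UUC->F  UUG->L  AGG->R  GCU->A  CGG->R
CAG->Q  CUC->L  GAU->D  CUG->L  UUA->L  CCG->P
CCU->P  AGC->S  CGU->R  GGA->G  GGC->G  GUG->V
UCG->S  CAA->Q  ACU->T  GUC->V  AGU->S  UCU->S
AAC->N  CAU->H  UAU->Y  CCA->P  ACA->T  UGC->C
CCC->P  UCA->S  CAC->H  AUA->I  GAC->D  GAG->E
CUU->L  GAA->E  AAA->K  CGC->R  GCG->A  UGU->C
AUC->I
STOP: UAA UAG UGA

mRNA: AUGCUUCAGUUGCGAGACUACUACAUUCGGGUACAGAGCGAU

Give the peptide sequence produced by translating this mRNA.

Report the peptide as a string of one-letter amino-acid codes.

Answer: MLQLRDYYIRVQSD

Derivation:
start AUG at pos 0
pos 0: AUG -> M; peptide=M
pos 3: CUU -> L; peptide=ML
pos 6: CAG -> Q; peptide=MLQ
pos 9: UUG -> L; peptide=MLQL
pos 12: CGA -> R; peptide=MLQLR
pos 15: GAC -> D; peptide=MLQLRD
pos 18: UAC -> Y; peptide=MLQLRDY
pos 21: UAC -> Y; peptide=MLQLRDYY
pos 24: AUU -> I; peptide=MLQLRDYYI
pos 27: CGG -> R; peptide=MLQLRDYYIR
pos 30: GUA -> V; peptide=MLQLRDYYIRV
pos 33: CAG -> Q; peptide=MLQLRDYYIRVQ
pos 36: AGC -> S; peptide=MLQLRDYYIRVQS
pos 39: GAU -> D; peptide=MLQLRDYYIRVQSD
pos 42: only 0 nt remain (<3), stop (end of mRNA)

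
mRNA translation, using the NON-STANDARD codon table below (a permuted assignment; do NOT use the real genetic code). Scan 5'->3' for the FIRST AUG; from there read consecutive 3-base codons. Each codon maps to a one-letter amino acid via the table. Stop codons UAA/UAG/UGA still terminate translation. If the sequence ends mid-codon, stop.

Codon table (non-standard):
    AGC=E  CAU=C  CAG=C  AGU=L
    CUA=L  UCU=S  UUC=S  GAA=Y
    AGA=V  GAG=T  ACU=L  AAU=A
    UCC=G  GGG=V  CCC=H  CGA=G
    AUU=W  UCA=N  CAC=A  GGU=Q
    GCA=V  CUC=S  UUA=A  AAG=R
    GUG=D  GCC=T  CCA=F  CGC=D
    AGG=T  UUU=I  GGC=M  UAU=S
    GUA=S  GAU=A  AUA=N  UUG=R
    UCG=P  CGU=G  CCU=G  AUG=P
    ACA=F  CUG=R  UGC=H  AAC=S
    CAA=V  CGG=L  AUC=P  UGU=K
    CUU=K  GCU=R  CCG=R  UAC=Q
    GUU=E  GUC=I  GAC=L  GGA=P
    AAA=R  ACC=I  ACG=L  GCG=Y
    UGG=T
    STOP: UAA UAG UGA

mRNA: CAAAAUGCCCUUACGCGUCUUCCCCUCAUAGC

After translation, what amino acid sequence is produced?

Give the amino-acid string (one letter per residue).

Answer: PHADISHN

Derivation:
start AUG at pos 4
pos 4: AUG -> P; peptide=P
pos 7: CCC -> H; peptide=PH
pos 10: UUA -> A; peptide=PHA
pos 13: CGC -> D; peptide=PHAD
pos 16: GUC -> I; peptide=PHADI
pos 19: UUC -> S; peptide=PHADIS
pos 22: CCC -> H; peptide=PHADISH
pos 25: UCA -> N; peptide=PHADISHN
pos 28: UAG -> STOP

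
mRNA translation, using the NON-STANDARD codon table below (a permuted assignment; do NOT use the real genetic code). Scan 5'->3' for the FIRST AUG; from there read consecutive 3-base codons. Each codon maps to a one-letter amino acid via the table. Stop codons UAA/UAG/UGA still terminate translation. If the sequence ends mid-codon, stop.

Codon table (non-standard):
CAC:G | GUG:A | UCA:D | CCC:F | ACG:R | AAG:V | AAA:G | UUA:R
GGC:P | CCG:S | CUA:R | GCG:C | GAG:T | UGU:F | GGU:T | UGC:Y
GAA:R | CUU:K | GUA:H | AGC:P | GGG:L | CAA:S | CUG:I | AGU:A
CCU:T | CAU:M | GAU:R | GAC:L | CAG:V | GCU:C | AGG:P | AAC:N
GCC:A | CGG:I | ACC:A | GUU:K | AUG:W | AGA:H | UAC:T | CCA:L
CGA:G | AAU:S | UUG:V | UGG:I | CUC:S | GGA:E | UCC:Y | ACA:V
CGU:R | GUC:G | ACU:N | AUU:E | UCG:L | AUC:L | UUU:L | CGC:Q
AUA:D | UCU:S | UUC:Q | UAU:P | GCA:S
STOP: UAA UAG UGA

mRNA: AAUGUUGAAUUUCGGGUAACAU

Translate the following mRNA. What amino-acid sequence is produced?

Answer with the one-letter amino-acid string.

start AUG at pos 1
pos 1: AUG -> W; peptide=W
pos 4: UUG -> V; peptide=WV
pos 7: AAU -> S; peptide=WVS
pos 10: UUC -> Q; peptide=WVSQ
pos 13: GGG -> L; peptide=WVSQL
pos 16: UAA -> STOP

Answer: WVSQL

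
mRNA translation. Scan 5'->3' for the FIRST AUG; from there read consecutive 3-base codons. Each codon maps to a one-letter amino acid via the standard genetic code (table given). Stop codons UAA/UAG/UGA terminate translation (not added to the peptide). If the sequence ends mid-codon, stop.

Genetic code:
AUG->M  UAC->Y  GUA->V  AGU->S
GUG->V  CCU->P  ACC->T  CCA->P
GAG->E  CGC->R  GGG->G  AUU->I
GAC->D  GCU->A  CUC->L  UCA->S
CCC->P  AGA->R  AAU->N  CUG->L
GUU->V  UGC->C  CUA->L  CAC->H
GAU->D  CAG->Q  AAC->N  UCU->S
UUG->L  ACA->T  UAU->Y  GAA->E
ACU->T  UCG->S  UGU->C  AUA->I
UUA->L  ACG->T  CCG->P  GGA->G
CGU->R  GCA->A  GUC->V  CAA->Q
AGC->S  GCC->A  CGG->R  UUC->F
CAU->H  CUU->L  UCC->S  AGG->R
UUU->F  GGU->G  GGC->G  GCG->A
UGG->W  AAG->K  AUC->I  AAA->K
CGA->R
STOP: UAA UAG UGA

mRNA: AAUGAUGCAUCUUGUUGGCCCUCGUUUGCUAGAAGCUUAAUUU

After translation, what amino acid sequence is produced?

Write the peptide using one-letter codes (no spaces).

start AUG at pos 1
pos 1: AUG -> M; peptide=M
pos 4: AUG -> M; peptide=MM
pos 7: CAU -> H; peptide=MMH
pos 10: CUU -> L; peptide=MMHL
pos 13: GUU -> V; peptide=MMHLV
pos 16: GGC -> G; peptide=MMHLVG
pos 19: CCU -> P; peptide=MMHLVGP
pos 22: CGU -> R; peptide=MMHLVGPR
pos 25: UUG -> L; peptide=MMHLVGPRL
pos 28: CUA -> L; peptide=MMHLVGPRLL
pos 31: GAA -> E; peptide=MMHLVGPRLLE
pos 34: GCU -> A; peptide=MMHLVGPRLLEA
pos 37: UAA -> STOP

Answer: MMHLVGPRLLEA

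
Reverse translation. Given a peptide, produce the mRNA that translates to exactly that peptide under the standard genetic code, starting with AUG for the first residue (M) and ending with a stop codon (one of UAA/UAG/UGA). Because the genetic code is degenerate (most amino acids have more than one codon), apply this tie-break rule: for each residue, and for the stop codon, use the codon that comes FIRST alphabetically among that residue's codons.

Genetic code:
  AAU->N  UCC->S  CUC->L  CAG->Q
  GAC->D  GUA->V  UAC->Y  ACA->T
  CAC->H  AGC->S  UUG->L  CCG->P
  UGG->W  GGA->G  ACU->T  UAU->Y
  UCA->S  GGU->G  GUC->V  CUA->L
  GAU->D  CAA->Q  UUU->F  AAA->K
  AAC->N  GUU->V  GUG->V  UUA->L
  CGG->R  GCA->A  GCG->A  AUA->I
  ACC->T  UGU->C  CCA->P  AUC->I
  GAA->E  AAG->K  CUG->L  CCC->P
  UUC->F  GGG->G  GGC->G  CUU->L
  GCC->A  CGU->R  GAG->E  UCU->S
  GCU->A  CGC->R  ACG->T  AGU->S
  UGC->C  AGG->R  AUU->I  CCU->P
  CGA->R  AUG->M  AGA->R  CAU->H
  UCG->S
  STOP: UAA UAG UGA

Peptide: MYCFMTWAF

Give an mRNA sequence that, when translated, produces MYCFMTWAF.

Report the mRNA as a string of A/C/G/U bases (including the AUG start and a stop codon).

residue 1: M -> AUG (start codon)
residue 2: Y codons sorted = UAC,UAU -> pick first = UAC
residue 3: C codons sorted = UGC,UGU -> pick first = UGC
residue 4: F codons sorted = UUC,UUU -> pick first = UUC
residue 5: M -> AUG (only codon)
residue 6: T codons sorted = ACA,ACC,ACG,ACU -> pick first = ACA
residue 7: W -> UGG (only codon)
residue 8: A codons sorted = GCA,GCC,GCG,GCU -> pick first = GCA
residue 9: F codons sorted = UUC,UUU -> pick first = UUC
terminator: stop codons sorted = UAA,UAG,UGA -> pick first = UAA

Answer: mRNA: AUGUACUGCUUCAUGACAUGGGCAUUCUAA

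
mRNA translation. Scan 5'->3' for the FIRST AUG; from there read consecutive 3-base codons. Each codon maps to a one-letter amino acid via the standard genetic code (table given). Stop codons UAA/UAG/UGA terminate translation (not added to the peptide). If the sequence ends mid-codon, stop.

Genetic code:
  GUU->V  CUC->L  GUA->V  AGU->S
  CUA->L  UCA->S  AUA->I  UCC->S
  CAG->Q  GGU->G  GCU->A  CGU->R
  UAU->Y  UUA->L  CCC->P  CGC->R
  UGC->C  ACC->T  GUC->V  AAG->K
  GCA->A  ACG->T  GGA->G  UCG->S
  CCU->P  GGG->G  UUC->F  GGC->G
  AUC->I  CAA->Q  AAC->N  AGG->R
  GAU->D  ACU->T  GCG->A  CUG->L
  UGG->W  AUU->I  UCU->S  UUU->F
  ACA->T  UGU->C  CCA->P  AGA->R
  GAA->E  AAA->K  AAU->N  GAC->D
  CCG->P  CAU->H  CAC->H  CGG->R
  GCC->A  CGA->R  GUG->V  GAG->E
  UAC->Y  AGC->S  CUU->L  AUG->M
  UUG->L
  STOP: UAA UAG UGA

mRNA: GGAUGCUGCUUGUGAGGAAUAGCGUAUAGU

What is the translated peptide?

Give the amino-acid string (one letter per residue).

Answer: MLLVRNSV

Derivation:
start AUG at pos 2
pos 2: AUG -> M; peptide=M
pos 5: CUG -> L; peptide=ML
pos 8: CUU -> L; peptide=MLL
pos 11: GUG -> V; peptide=MLLV
pos 14: AGG -> R; peptide=MLLVR
pos 17: AAU -> N; peptide=MLLVRN
pos 20: AGC -> S; peptide=MLLVRNS
pos 23: GUA -> V; peptide=MLLVRNSV
pos 26: UAG -> STOP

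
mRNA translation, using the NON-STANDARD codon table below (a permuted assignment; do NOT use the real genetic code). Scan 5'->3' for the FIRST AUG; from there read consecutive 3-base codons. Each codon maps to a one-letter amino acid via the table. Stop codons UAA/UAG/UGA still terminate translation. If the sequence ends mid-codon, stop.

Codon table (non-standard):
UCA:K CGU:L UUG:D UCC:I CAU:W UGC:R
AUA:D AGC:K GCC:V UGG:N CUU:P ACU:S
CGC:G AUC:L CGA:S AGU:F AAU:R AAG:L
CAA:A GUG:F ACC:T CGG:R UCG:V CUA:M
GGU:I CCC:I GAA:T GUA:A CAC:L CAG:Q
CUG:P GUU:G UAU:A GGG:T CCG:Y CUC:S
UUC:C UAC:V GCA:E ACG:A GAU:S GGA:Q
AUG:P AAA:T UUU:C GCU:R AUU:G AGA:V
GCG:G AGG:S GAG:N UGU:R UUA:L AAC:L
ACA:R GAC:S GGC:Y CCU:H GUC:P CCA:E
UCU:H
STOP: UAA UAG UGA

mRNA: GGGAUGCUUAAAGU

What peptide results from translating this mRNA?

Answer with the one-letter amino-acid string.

Answer: PPT

Derivation:
start AUG at pos 3
pos 3: AUG -> P; peptide=P
pos 6: CUU -> P; peptide=PP
pos 9: AAA -> T; peptide=PPT
pos 12: only 2 nt remain (<3), stop (end of mRNA)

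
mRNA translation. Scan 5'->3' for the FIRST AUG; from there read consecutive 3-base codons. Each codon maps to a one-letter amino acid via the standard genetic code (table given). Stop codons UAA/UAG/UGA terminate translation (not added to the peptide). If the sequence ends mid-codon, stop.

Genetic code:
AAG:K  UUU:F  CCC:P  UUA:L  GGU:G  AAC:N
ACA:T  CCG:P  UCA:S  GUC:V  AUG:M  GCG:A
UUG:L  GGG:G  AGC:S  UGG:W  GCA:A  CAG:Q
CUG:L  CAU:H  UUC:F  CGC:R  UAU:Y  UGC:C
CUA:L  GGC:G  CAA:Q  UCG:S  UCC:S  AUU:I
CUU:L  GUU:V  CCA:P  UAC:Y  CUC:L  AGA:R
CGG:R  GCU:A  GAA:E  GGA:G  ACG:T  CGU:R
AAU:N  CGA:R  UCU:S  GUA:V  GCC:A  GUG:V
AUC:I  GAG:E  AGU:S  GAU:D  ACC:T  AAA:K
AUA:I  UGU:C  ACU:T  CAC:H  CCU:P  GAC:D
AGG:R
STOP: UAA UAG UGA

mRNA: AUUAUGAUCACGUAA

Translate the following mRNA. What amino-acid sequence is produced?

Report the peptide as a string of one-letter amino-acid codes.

start AUG at pos 3
pos 3: AUG -> M; peptide=M
pos 6: AUC -> I; peptide=MI
pos 9: ACG -> T; peptide=MIT
pos 12: UAA -> STOP

Answer: MIT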